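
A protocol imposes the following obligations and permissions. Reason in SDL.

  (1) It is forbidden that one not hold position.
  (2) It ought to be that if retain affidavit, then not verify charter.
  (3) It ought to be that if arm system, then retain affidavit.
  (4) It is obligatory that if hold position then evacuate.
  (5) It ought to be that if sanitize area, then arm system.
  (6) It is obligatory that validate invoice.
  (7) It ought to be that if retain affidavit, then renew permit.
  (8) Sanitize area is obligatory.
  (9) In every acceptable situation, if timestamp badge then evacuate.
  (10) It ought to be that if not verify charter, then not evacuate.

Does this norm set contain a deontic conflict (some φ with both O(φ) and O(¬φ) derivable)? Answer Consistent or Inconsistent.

Inconsistent

Premise 1 is F(¬hold_position), i.e. O(hold_position).
Premise 4 is O(hold_position → evacuate); since O(hold_position), deontic closure gives O(evacuate).
The contrapositive of premise 10 (O(¬verify_charter → ¬evacuate)) is O(evacuate → verify_charter), and O(evacuate) is already established, so O(verify_charter).
Premise 2, O(retain_affidavit → ¬verify_charter), contraposes to O(verify_charter → ¬retain_affidavit); with O(verify_charter) we get O(¬retain_affidavit).
Premise 3, O(arm_system → retain_affidavit), contraposes to O(¬retain_affidavit → ¬arm_system); with O(¬retain_affidavit) we get O(¬arm_system).
Premise 5, O(sanitize_area → arm_system), contraposes to O(¬arm_system → ¬sanitize_area); with O(¬arm_system) we get O(¬sanitize_area).
But premise 8 directly asserts O(sanitize_area).
We now have both O(¬sanitize_area) and O(sanitize_area) — sanitize_area is simultaneously obligatory and forbidden, violating the D-axiom.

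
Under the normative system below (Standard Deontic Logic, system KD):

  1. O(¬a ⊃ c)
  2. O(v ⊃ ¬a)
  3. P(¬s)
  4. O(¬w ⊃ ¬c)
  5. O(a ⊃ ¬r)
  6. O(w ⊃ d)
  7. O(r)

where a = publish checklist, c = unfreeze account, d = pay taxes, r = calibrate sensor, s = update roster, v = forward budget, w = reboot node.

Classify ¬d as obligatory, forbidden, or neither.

Forbidden

From premise 7 we have O(r).
The contrapositive of premise 5 (O(a ⊃ ¬r)) is O(r ⊃ ¬a), and O(r) is already established, so O(¬a).
From O(¬a) and premise 1, O(¬a ⊃ c), we obtain O(c).
Premise 4 is O(¬w ⊃ ¬c); contrapositively O(c ⊃ w). Since O(c) holds, K gives O(w).
With premise 6, O(w ⊃ d), the K-axiom yields O(d).
Premises 2, 3 do not contribute to this derivation.
Thus O(d), which is F(¬d): ¬d is forbidden.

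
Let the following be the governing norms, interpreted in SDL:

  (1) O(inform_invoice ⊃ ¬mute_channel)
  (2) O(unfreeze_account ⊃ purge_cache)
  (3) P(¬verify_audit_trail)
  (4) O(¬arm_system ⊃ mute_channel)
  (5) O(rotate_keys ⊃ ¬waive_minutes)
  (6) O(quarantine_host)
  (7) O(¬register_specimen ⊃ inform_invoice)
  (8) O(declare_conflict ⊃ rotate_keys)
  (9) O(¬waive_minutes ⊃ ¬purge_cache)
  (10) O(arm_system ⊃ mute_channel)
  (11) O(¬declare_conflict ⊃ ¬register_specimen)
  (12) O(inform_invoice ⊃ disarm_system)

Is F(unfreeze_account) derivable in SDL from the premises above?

Yes

Premises 4 and 10 are O(¬arm_system ⊃ mute_channel) and O(arm_system ⊃ mute_channel); every ideal world satisfies ¬arm_system or arm_system, so in either case mute_channel holds — hence O(mute_channel).
Premise 1 is O(inform_invoice ⊃ ¬mute_channel); contrapositively O(mute_channel ⊃ ¬inform_invoice). Since O(mute_channel) holds, K gives O(¬inform_invoice).
Premise 7 is O(¬register_specimen ⊃ inform_invoice); contrapositively O(¬inform_invoice ⊃ register_specimen). Since O(¬inform_invoice) holds, K gives O(register_specimen).
Premise 11, O(¬declare_conflict ⊃ ¬register_specimen), contraposes to O(register_specimen ⊃ declare_conflict); with O(register_specimen) we get O(declare_conflict).
With premise 8, O(declare_conflict ⊃ rotate_keys), the K-axiom yields O(rotate_keys).
From O(rotate_keys) and premise 5, O(rotate_keys ⊃ ¬waive_minutes), we obtain O(¬waive_minutes).
Premise 9 is O(¬waive_minutes ⊃ ¬purge_cache); since O(¬waive_minutes), deontic closure gives O(¬purge_cache).
Premise 2 is O(unfreeze_account ⊃ purge_cache); contrapositively O(¬purge_cache ⊃ ¬unfreeze_account). Since O(¬purge_cache) holds, K gives O(¬unfreeze_account).
Premises 3, 6, 12 do not contribute to this derivation.
So O(¬unfreeze_account) holds, i.e. F(unfreeze_account). The claim follows.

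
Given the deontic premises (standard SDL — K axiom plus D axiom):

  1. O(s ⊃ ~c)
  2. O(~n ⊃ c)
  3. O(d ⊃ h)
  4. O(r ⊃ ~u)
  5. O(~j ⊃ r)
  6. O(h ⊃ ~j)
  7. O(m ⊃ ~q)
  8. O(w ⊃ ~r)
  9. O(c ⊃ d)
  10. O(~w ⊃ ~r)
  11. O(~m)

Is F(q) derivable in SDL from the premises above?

Premise 7 is O(m ⊃ ~q), but O(m) is not derivable from the premises, so it does not yield O(~q).
No other premise forces O(~q). An ideal world satisfying every premise can still have q true, so F(q) is not derivable.

No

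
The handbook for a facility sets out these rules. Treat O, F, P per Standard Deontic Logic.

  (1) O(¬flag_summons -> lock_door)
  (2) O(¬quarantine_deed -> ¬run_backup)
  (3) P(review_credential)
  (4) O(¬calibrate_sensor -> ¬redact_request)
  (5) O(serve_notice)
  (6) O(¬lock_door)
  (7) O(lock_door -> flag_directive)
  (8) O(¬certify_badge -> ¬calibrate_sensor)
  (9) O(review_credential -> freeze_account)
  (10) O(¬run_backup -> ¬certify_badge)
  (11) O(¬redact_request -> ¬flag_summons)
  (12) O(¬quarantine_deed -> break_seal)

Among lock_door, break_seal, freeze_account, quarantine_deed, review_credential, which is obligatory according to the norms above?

quarantine_deed

From premise 6 we have O(¬lock_door).
Premise 1 is O(¬flag_summons -> lock_door); contrapositively O(¬lock_door -> flag_summons). Since O(¬lock_door) holds, K gives O(flag_summons).
Premise 11 is O(¬redact_request -> ¬flag_summons); contrapositively O(flag_summons -> redact_request). Since O(flag_summons) holds, K gives O(redact_request).
Premise 4, O(¬calibrate_sensor -> ¬redact_request), contraposes to O(redact_request -> calibrate_sensor); with O(redact_request) we get O(calibrate_sensor).
The contrapositive of premise 8 (O(¬certify_badge -> ¬calibrate_sensor)) is O(calibrate_sensor -> certify_badge), and O(calibrate_sensor) is already established, so O(certify_badge).
Premise 10 is O(¬run_backup -> ¬certify_badge); contrapositively O(certify_badge -> run_backup). Since O(certify_badge) holds, K gives O(run_backup).
Premise 2, O(¬quarantine_deed -> ¬run_backup), contraposes to O(run_backup -> quarantine_deed); with O(run_backup) we get O(quarantine_deed).
So O(quarantine_deed) holds — quarantine_deed is obligatory. None of the other listed options is made obligatory by any chain of premises.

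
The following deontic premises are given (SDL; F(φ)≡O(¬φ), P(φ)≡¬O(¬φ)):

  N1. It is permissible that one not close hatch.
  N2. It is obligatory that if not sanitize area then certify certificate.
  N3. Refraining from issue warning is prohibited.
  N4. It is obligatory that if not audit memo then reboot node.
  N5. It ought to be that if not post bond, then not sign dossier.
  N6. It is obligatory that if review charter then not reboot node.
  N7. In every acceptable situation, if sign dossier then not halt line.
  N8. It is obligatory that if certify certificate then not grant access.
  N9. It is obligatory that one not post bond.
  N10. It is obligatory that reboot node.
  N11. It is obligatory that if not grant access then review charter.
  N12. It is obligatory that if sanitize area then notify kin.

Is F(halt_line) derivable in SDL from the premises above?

Premise 7 is O(sign_dossier → ¬halt_line), but O(sign_dossier) is not derivable from the premises, so it does not yield O(¬halt_line).
No other premise forces O(¬halt_line). An ideal world satisfying every premise can still have halt_line true, so F(halt_line) is not derivable.

No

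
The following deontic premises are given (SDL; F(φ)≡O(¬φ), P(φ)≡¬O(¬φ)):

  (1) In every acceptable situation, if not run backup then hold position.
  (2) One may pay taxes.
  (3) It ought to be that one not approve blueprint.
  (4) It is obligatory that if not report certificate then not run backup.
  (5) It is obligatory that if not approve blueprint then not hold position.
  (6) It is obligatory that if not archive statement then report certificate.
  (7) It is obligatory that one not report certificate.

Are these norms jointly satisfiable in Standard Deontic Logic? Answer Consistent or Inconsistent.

Inconsistent

From premise 3 we have O(¬approve_blueprint).
Premise 5 is O(¬approve_blueprint → ¬hold_position); since O(¬approve_blueprint), deontic closure gives O(¬hold_position).
Premise 1 is O(¬run_backup → hold_position); contrapositively O(¬hold_position → run_backup). Since O(¬hold_position) holds, K gives O(run_backup).
Premise 4 is O(¬report_certificate → ¬run_backup); contrapositively O(run_backup → report_certificate). Since O(run_backup) holds, K gives O(report_certificate).
But premise 7 directly asserts O(¬report_certificate).
We now have both O(report_certificate) and O(¬report_certificate) — report_certificate is simultaneously obligatory and forbidden, violating the D-axiom.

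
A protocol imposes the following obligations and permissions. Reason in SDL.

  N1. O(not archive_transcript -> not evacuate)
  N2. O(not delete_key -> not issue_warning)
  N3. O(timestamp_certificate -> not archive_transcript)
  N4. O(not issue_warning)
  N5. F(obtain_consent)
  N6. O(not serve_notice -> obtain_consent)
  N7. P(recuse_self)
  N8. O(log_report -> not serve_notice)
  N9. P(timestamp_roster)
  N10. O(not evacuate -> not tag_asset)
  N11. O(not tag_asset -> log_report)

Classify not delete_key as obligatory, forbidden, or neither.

Premise 2 is O(not delete_key -> not issue_warning); even if O(not issue_warning) held, inferring O(not delete_key) would be affirming the consequent — invalid.
No premise or chain of K-axiom applications forces O(not delete_key), and none forces O(delete_key). So not delete_key is neither obligatory nor forbidden under these norms.

Neither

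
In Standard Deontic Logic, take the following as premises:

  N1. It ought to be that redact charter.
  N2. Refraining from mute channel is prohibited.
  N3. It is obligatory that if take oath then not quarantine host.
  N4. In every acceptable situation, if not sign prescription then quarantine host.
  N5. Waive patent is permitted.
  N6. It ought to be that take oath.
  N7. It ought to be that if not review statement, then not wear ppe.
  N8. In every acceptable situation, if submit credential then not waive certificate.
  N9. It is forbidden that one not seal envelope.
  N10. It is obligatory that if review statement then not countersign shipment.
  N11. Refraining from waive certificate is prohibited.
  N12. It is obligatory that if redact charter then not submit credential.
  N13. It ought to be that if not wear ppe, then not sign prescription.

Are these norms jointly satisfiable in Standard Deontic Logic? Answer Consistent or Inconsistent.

Consistent

Premise 8 is O(submit_credential → ¬waive_certificate), but O(submit_credential) is not derivable from the premises, so it does not yield O(¬waive_certificate).
So O(¬waive_certificate) is not derivable, and the apparent clash with O(waive_certificate) does not arise.
A world satisfying every obligation exists (e.g. countersign_shipment=false, mute_channel=true, quarantine_host=false, redact_charter=true, review_statement=true, seal_envelope=true, sign_prescription=true, submit_credential=false, take_oath=true, waive_certificate=true, waive_patent=false, wear_ppe=true); no atom is both obligatory and forbidden, so the set is consistent.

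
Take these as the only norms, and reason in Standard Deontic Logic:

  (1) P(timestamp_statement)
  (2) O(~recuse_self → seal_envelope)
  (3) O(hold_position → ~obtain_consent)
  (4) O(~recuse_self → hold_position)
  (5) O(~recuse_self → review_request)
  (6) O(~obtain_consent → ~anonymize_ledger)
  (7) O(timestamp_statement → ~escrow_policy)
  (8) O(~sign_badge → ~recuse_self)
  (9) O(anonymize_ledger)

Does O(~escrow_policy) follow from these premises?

No

Premise 7 is O(timestamp_statement → ~escrow_policy), but O(timestamp_statement) is not derivable from the premises (the permission P(timestamp_statement) asserts only ~O(~timestamp_statement), not O(timestamp_statement)), so it does not yield O(~escrow_policy).
No other premise forces O(~escrow_policy). An ideal world satisfying every premise can still have ~escrow_policy false, so O(~escrow_policy) is not derivable.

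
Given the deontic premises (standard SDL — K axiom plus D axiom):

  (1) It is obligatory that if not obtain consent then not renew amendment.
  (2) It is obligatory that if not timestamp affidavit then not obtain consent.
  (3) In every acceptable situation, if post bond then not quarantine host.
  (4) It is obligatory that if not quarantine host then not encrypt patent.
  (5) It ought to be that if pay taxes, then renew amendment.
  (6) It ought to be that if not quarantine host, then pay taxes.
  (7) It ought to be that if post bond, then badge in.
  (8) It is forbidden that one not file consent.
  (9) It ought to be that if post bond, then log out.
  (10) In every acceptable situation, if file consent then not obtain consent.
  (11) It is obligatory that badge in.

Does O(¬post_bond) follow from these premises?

Premise 8 is F(¬file_consent), i.e. O(file_consent).
With premise 10, O(file_consent → ¬obtain_consent), the K-axiom yields O(¬obtain_consent).
From O(¬obtain_consent) and premise 1, O(¬obtain_consent → ¬renew_amendment), we obtain O(¬renew_amendment).
Premise 5 is O(pay_taxes → renew_amendment); contrapositively O(¬renew_amendment → ¬pay_taxes). Since O(¬renew_amendment) holds, K gives O(¬pay_taxes).
The contrapositive of premise 6 (O(¬quarantine_host → pay_taxes)) is O(¬pay_taxes → quarantine_host), and O(¬pay_taxes) is already established, so O(quarantine_host).
The contrapositive of premise 3 (O(post_bond → ¬quarantine_host)) is O(quarantine_host → ¬post_bond), and O(quarantine_host) is already established, so O(¬post_bond).
Premises 2, 4, 7, 9, 11 do not contribute to this derivation.
So O(¬post_bond) follows.

Yes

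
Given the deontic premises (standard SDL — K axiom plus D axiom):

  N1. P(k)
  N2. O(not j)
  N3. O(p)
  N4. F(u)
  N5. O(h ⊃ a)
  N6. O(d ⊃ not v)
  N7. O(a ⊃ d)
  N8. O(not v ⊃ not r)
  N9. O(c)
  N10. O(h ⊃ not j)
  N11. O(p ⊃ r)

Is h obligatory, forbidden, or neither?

Premise 3 states O(p) outright.
Applying K to premise 11 (O(p ⊃ r)) and O(p) yields O(r).
Premise 8, O(not v ⊃ not r), contraposes to O(r ⊃ v); with O(r) we get O(v).
Premise 6, O(d ⊃ not v), contraposes to O(v ⊃ not d); with O(v) we get O(not d).
Premise 7 is O(a ⊃ d); contrapositively O(not d ⊃ not a). Since O(not d) holds, K gives O(not a).
Premise 5 is O(h ⊃ a); contrapositively O(not a ⊃ not h). Since O(not a) holds, K gives O(not h).
Premises 1, 2, 4, 9, 10 do not contribute to this derivation.
Thus O(not h), which is F(h): h is forbidden.

Forbidden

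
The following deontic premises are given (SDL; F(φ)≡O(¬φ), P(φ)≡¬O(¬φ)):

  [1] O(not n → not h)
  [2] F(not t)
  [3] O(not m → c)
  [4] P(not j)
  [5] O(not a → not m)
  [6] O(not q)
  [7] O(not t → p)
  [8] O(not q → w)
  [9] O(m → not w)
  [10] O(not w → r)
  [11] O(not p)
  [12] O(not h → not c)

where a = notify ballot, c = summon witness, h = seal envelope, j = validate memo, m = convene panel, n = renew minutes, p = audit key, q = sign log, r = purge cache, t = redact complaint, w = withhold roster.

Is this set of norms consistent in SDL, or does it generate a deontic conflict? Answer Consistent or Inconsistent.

Consistent

Premise 7 is O(not t → p), but O(not t) is not derivable from the premises, so it does not yield O(p).
So O(p) is not derivable, and the apparent clash with O(not p) does not arise.
A world satisfying every obligation exists (e.g. a=false, c=true, h=true, j=false, m=false, n=true, p=false, q=false, r=false, t=true, w=true); no atom is both obligatory and forbidden, so the set is consistent.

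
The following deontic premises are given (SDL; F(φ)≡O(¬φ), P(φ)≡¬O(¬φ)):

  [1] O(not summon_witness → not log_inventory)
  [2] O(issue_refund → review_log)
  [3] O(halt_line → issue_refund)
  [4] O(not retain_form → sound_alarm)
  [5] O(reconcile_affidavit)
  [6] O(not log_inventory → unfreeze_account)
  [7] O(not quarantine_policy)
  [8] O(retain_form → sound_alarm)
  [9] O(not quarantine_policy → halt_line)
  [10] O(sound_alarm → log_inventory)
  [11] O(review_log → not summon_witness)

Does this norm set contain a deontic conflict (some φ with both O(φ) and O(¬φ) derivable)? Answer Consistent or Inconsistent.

Inconsistent

By case analysis on not retain_form: premise 4 gives O(not retain_form → sound_alarm) and premise 8 gives O(retain_form → sound_alarm), so O(sound_alarm) either way.
From O(sound_alarm) and premise 10, O(sound_alarm → log_inventory), we obtain O(log_inventory).
Premise 1 is O(not summon_witness → not log_inventory); contrapositively O(log_inventory → summon_witness). Since O(log_inventory) holds, K gives O(summon_witness).
Premise 11, O(review_log → not summon_witness), contraposes to O(summon_witness → not review_log); with O(summon_witness) we get O(not review_log).
The contrapositive of premise 2 (O(issue_refund → review_log)) is O(not review_log → not issue_refund), and O(not review_log) is already established, so O(not issue_refund).
Premise 3, O(halt_line → issue_refund), contraposes to O(not issue_refund → not halt_line); with O(not issue_refund) we get O(not halt_line).
Premise 9, O(not quarantine_policy → halt_line), contraposes to O(not halt_line → quarantine_policy); with O(not halt_line) we get O(quarantine_policy).
But premise 7 directly asserts O(not quarantine_policy).
We now have both O(quarantine_policy) and O(not quarantine_policy) — quarantine_policy is simultaneously obligatory and forbidden, violating the D-axiom.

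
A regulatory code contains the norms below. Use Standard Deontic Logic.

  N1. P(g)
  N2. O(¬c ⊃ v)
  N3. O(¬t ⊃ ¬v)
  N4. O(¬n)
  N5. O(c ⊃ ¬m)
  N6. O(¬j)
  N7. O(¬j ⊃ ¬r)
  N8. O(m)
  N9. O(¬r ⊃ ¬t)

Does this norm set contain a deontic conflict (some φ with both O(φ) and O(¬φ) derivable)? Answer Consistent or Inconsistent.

Inconsistent

From premise 8 we have O(m).
Premise 5 is O(c ⊃ ¬m); contrapositively O(m ⊃ ¬c). Since O(m) holds, K gives O(¬c).
Premise 2 is O(¬c ⊃ v); since O(¬c), deontic closure gives O(v).
Premise 3, O(¬t ⊃ ¬v), contraposes to O(v ⊃ t); with O(v) we get O(t).
Premise 9, O(¬r ⊃ ¬t), contraposes to O(t ⊃ r); with O(t) we get O(r).
Premise 7, O(¬j ⊃ ¬r), contraposes to O(r ⊃ j); with O(r) we get O(j).
Yet premise 6 states O(¬j).
We now have both O(j) and O(¬j) — j is simultaneously obligatory and forbidden, violating the D-axiom.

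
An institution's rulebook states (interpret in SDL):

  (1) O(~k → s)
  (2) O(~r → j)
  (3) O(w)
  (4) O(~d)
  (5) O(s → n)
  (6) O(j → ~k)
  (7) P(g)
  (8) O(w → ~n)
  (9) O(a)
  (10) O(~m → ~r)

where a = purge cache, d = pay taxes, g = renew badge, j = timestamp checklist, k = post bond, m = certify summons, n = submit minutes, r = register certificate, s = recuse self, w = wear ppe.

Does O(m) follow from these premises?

Premise 3 gives O(w).
From O(w) and premise 8, O(w → ~n), we obtain O(~n).
The contrapositive of premise 5 (O(s → n)) is O(~n → ~s), and O(~n) is already established, so O(~s).
The contrapositive of premise 1 (O(~k → s)) is O(~s → k), and O(~s) is already established, so O(k).
The contrapositive of premise 6 (O(j → ~k)) is O(k → ~j), and O(k) is already established, so O(~j).
Premise 2 is O(~r → j); contrapositively O(~j → r). Since O(~j) holds, K gives O(r).
Premise 10, O(~m → ~r), contraposes to O(r → m); with O(r) we get O(m).
Premises 4, 7, 9 do not contribute to this derivation.
So O(m) follows.

Yes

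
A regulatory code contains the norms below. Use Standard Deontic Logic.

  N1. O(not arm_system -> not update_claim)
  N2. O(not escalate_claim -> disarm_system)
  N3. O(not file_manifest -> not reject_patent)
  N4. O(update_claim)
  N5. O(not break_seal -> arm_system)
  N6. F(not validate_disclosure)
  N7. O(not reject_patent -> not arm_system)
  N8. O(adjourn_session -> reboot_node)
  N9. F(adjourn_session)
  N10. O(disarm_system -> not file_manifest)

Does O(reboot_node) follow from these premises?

No

Premise 8 is O(adjourn_session -> reboot_node), but O(adjourn_session) is not derivable from the premises, so it does not yield O(reboot_node).
No other premise forces O(reboot_node). An ideal world satisfying every premise can still have reboot_node false, so O(reboot_node) is not derivable.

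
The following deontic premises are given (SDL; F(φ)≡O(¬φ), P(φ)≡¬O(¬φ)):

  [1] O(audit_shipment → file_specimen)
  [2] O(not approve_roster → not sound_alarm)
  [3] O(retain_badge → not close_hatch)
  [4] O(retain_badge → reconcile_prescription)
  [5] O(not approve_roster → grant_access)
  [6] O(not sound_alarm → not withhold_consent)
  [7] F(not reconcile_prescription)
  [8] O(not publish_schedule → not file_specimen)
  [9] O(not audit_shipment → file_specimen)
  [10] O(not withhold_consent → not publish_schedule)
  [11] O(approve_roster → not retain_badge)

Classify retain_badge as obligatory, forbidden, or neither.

Forbidden

Premises 1 and 9 are O(audit_shipment → file_specimen) and O(not audit_shipment → file_specimen); every ideal world satisfies audit_shipment or not audit_shipment, so in either case file_specimen holds — hence O(file_specimen).
Premise 8 is O(not publish_schedule → not file_specimen); contrapositively O(file_specimen → publish_schedule). Since O(file_specimen) holds, K gives O(publish_schedule).
Premise 10, O(not withhold_consent → not publish_schedule), contraposes to O(publish_schedule → withhold_consent); with O(publish_schedule) we get O(withhold_consent).
Premise 6 is O(not sound_alarm → not withhold_consent); contrapositively O(withhold_consent → sound_alarm). Since O(withhold_consent) holds, K gives O(sound_alarm).
Premise 2 is O(not approve_roster → not sound_alarm); contrapositively O(sound_alarm → approve_roster). Since O(sound_alarm) holds, K gives O(approve_roster).
Premise 11 is O(approve_roster → not retain_badge); since O(approve_roster), deontic closure gives O(not retain_badge).
Premises 3, 4, 5, 7 do not contribute to this derivation.
Thus O(not retain_badge), which is F(retain_badge): retain_badge is forbidden.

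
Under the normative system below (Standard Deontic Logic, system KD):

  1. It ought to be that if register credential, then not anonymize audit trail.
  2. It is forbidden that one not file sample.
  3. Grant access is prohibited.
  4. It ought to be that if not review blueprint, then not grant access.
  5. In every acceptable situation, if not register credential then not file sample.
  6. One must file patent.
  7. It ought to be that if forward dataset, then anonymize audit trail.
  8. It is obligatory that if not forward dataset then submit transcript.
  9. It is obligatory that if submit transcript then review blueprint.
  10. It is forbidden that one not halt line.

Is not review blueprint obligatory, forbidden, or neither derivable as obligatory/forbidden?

Forbidden

Premise 2 is F(¬file_sample), i.e. O(file_sample).
Premise 5 is O(¬register_credential → ¬file_sample); contrapositively O(file_sample → register_credential). Since O(file_sample) holds, K gives O(register_credential).
Premise 1 is O(register_credential → ¬anonymize_audit_trail); since O(register_credential), deontic closure gives O(¬anonymize_audit_trail).
Premise 7 is O(forward_dataset → anonymize_audit_trail); contrapositively O(¬anonymize_audit_trail → ¬forward_dataset). Since O(¬anonymize_audit_trail) holds, K gives O(¬forward_dataset).
Premise 8 is O(¬forward_dataset → submit_transcript); since O(¬forward_dataset), deontic closure gives O(submit_transcript).
With premise 9, O(submit_transcript → review_blueprint), the K-axiom yields O(review_blueprint).
Premises 3, 4, 6, 10 do not contribute to this derivation.
Thus O(review_blueprint), which is F(¬review_blueprint): ¬review_blueprint is forbidden.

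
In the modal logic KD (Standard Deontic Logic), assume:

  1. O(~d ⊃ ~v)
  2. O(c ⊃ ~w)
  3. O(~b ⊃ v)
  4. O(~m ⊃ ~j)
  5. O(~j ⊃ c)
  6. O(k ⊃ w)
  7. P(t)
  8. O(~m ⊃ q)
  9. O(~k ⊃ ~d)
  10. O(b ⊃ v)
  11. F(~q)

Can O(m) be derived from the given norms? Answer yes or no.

Yes

Premises 3 and 10 cover both cases: O(~b ⊃ v) and O(b ⊃ v). Since ~b ∨ b is a tautology, O(v) follows.
The contrapositive of premise 1 (O(~d ⊃ ~v)) is O(v ⊃ d), and O(v) is already established, so O(d).
The contrapositive of premise 9 (O(~k ⊃ ~d)) is O(d ⊃ k), and O(d) is already established, so O(k).
With premise 6, O(k ⊃ w), the K-axiom yields O(w).
Premise 2, O(c ⊃ ~w), contraposes to O(w ⊃ ~c); with O(w) we get O(~c).
The contrapositive of premise 5 (O(~j ⊃ c)) is O(~c ⊃ j), and O(~c) is already established, so O(j).
Premise 4 is O(~m ⊃ ~j); contrapositively O(j ⊃ m). Since O(j) holds, K gives O(m).
Premises 7, 8, 11 do not contribute to this derivation.
So O(m) follows.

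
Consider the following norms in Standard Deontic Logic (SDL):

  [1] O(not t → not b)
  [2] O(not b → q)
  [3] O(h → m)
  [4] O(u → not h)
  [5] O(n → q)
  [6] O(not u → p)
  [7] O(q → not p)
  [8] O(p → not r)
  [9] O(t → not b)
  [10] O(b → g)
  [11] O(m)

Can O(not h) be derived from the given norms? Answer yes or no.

Premises 9 and 1 are O(t → not b) and O(not t → not b); every ideal world satisfies t or not t, so in either case not b holds — hence O(not b).
With premise 2, O(not b → q), the K-axiom yields O(q).
Premise 7 is O(q → not p); since O(q), deontic closure gives O(not p).
The contrapositive of premise 6 (O(not u → p)) is O(not p → u), and O(not p) is already established, so O(u).
Applying K to premise 4 (O(u → not h)) and O(u) yields O(not h).
Premises 3, 5, 8, 10, 11 do not contribute to this derivation.
So O(not h) follows.

Yes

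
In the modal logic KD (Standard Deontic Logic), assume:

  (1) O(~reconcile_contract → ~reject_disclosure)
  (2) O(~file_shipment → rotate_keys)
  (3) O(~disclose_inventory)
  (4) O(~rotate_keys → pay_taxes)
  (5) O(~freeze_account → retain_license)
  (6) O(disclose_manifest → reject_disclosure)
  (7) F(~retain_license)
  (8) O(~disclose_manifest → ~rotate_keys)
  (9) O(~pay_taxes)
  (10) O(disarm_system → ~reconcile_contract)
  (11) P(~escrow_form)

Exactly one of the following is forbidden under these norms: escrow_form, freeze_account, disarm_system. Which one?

disarm_system

From premise 9 we have O(~pay_taxes).
The contrapositive of premise 4 (O(~rotate_keys → pay_taxes)) is O(~pay_taxes → rotate_keys), and O(~pay_taxes) is already established, so O(rotate_keys).
The contrapositive of premise 8 (O(~disclose_manifest → ~rotate_keys)) is O(rotate_keys → disclose_manifest), and O(rotate_keys) is already established, so O(disclose_manifest).
With premise 6, O(disclose_manifest → reject_disclosure), the K-axiom yields O(reject_disclosure).
Premise 1, O(~reconcile_contract → ~reject_disclosure), contraposes to O(reject_disclosure → reconcile_contract); with O(reject_disclosure) we get O(reconcile_contract).
Premise 10, O(disarm_system → ~reconcile_contract), contraposes to O(reconcile_contract → ~disarm_system); with O(reconcile_contract) we get O(~disarm_system).
So O(~disarm_system) holds, i.e. disarm_system is forbidden. None of the other listed options is forbidden under the premises.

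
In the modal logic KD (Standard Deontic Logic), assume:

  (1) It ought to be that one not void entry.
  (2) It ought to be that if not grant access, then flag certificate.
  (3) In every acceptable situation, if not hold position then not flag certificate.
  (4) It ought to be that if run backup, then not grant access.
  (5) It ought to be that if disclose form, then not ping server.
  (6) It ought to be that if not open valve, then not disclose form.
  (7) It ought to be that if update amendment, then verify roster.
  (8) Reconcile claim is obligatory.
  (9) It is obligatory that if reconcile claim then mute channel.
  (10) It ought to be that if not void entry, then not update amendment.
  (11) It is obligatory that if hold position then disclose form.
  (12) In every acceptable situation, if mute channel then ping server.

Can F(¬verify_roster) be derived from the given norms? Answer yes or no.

No

Premise 7 is O(update_amendment → verify_roster), but O(update_amendment) is not derivable from the premises, so it does not yield O(verify_roster).
No other premise forces O(verify_roster). An ideal world satisfying every premise can still have ¬verify_roster true, so F(¬verify_roster) is not derivable.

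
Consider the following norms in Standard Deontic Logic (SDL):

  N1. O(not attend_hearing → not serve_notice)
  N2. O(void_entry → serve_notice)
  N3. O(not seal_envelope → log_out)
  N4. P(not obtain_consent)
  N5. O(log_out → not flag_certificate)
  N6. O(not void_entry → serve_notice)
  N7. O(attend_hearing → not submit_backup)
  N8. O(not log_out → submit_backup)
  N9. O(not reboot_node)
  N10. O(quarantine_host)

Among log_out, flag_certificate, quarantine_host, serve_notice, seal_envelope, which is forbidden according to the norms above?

Premises 6 and 2 cover both cases: O(not void_entry → serve_notice) and O(void_entry → serve_notice). Since not void_entry ∨ void_entry is a tautology, O(serve_notice) follows.
The contrapositive of premise 1 (O(not attend_hearing → not serve_notice)) is O(serve_notice → attend_hearing), and O(serve_notice) is already established, so O(attend_hearing).
With premise 7, O(attend_hearing → not submit_backup), the K-axiom yields O(not submit_backup).
The contrapositive of premise 8 (O(not log_out → submit_backup)) is O(not submit_backup → log_out), and O(not submit_backup) is already established, so O(log_out).
With premise 5, O(log_out → not flag_certificate), the K-axiom yields O(not flag_certificate).
So O(not flag_certificate) holds, i.e. flag_certificate is forbidden. None of the other listed options is forbidden under the premises.

flag_certificate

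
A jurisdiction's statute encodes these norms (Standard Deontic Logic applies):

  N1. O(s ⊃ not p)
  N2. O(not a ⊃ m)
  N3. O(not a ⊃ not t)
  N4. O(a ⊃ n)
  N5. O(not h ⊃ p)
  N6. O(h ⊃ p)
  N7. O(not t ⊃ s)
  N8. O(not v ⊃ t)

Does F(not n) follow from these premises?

Yes

Premises 6 and 5 are O(h ⊃ p) and O(not h ⊃ p); every ideal world satisfies h or not h, so in either case p holds — hence O(p).
Premise 1 is O(s ⊃ not p); contrapositively O(p ⊃ not s). Since O(p) holds, K gives O(not s).
Premise 7 is O(not t ⊃ s); contrapositively O(not s ⊃ t). Since O(not s) holds, K gives O(t).
The contrapositive of premise 3 (O(not a ⊃ not t)) is O(t ⊃ a), and O(t) is already established, so O(a).
From O(a) and premise 4, O(a ⊃ n), we obtain O(n).
Premises 2, 8 do not contribute to this derivation.
So O(n) holds, i.e. F(not n). The claim follows.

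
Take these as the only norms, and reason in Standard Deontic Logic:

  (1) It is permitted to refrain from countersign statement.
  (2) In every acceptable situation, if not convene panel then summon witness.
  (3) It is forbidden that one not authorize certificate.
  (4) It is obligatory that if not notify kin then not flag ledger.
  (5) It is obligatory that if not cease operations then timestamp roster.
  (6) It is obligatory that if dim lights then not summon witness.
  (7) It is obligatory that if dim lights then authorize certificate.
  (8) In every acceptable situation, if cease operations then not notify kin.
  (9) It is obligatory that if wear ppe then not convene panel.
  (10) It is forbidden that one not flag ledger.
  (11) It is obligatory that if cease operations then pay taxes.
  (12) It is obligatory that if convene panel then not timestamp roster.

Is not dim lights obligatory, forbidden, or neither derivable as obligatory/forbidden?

F(¬flag_ledger) at premise 10 means O(flag_ledger).
Premise 4 is O(¬notify_kin → ¬flag_ledger); contrapositively O(flag_ledger → notify_kin). Since O(flag_ledger) holds, K gives O(notify_kin).
The contrapositive of premise 8 (O(cease_operations → ¬notify_kin)) is O(notify_kin → ¬cease_operations), and O(notify_kin) is already established, so O(¬cease_operations).
Premise 5 is O(¬cease_operations → timestamp_roster); since O(¬cease_operations), deontic closure gives O(timestamp_roster).
Premise 12 is O(convene_panel → ¬timestamp_roster); contrapositively O(timestamp_roster → ¬convene_panel). Since O(timestamp_roster) holds, K gives O(¬convene_panel).
With premise 2, O(¬convene_panel → summon_witness), the K-axiom yields O(summon_witness).
Premise 6, O(dim_lights → ¬summon_witness), contraposes to O(summon_witness → ¬dim_lights); with O(summon_witness) we get O(¬dim_lights).
Premises 1, 3, 7, 9, 11 do not contribute to this derivation.
Hence ¬dim_lights is obligatory.

Obligatory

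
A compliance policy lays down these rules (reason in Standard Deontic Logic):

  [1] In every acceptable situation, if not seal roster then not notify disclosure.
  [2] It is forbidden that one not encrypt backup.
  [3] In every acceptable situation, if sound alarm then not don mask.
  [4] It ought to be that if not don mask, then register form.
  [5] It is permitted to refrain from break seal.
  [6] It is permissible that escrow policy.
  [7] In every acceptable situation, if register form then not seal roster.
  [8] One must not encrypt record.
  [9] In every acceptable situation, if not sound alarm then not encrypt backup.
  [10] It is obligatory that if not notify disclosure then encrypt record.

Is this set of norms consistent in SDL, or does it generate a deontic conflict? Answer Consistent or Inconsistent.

Inconsistent

Premise 8, F(encrypt_record), is equivalent to O(¬encrypt_record).
Premise 10, O(¬notify_disclosure → encrypt_record), contraposes to O(¬encrypt_record → notify_disclosure); with O(¬encrypt_record) we get O(notify_disclosure).
The contrapositive of premise 1 (O(¬seal_roster → ¬notify_disclosure)) is O(notify_disclosure → seal_roster), and O(notify_disclosure) is already established, so O(seal_roster).
Premise 7 is O(register_form → ¬seal_roster); contrapositively O(seal_roster → ¬register_form). Since O(seal_roster) holds, K gives O(¬register_form).
Premise 4, O(¬don_mask → register_form), contraposes to O(¬register_form → don_mask); with O(¬register_form) we get O(don_mask).
Premise 3 is O(sound_alarm → ¬don_mask); contrapositively O(don_mask → ¬sound_alarm). Since O(don_mask) holds, K gives O(¬sound_alarm).
Applying K to premise 9 (O(¬sound_alarm → ¬encrypt_backup)) and O(¬sound_alarm) yields O(¬encrypt_backup).
However, F(¬encrypt_backup) at premise 2 amounts to O(encrypt_backup).
We now have both O(¬encrypt_backup) and O(encrypt_backup) — encrypt_backup is simultaneously obligatory and forbidden, violating the D-axiom.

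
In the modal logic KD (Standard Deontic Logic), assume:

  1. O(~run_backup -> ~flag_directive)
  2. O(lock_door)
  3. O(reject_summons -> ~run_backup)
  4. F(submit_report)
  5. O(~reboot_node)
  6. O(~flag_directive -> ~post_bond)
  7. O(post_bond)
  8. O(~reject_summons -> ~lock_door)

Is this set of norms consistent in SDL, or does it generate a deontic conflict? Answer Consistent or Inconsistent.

Inconsistent

Premise 7 gives O(post_bond).
Premise 6 is O(~flag_directive -> ~post_bond); contrapositively O(post_bond -> flag_directive). Since O(post_bond) holds, K gives O(flag_directive).
Premise 1 is O(~run_backup -> ~flag_directive); contrapositively O(flag_directive -> run_backup). Since O(flag_directive) holds, K gives O(run_backup).
The contrapositive of premise 3 (O(reject_summons -> ~run_backup)) is O(run_backup -> ~reject_summons), and O(run_backup) is already established, so O(~reject_summons).
From O(~reject_summons) and premise 8, O(~reject_summons -> ~lock_door), we obtain O(~lock_door).
Yet premise 2 states O(lock_door).
We now have both O(~lock_door) and O(lock_door) — lock_door is simultaneously obligatory and forbidden, violating the D-axiom.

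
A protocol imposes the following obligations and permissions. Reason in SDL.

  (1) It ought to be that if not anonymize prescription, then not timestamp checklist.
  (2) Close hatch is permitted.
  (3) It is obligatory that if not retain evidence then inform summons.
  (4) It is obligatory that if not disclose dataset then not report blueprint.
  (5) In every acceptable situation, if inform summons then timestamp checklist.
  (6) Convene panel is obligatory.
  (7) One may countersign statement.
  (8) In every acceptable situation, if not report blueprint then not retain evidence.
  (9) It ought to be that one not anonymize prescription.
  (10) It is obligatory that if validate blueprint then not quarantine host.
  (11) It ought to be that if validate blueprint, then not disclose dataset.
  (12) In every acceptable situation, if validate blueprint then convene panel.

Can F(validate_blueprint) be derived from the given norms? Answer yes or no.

Premise 9 states O(¬anonymize_prescription) outright.
From O(¬anonymize_prescription) and premise 1, O(¬anonymize_prescription → ¬timestamp_checklist), we obtain O(¬timestamp_checklist).
Premise 5 is O(inform_summons → timestamp_checklist); contrapositively O(¬timestamp_checklist → ¬inform_summons). Since O(¬timestamp_checklist) holds, K gives O(¬inform_summons).
Premise 3, O(¬retain_evidence → inform_summons), contraposes to O(¬inform_summons → retain_evidence); with O(¬inform_summons) we get O(retain_evidence).
Premise 8 is O(¬report_blueprint → ¬retain_evidence); contrapositively O(retain_evidence → report_blueprint). Since O(retain_evidence) holds, K gives O(report_blueprint).
The contrapositive of premise 4 (O(¬disclose_dataset → ¬report_blueprint)) is O(report_blueprint → disclose_dataset), and O(report_blueprint) is already established, so O(disclose_dataset).
Premise 11 is O(validate_blueprint → ¬disclose_dataset); contrapositively O(disclose_dataset → ¬validate_blueprint). Since O(disclose_dataset) holds, K gives O(¬validate_blueprint).
Premises 2, 6, 7, 10, 12 do not contribute to this derivation.
So O(¬validate_blueprint) holds, i.e. F(validate_blueprint). The claim follows.

Yes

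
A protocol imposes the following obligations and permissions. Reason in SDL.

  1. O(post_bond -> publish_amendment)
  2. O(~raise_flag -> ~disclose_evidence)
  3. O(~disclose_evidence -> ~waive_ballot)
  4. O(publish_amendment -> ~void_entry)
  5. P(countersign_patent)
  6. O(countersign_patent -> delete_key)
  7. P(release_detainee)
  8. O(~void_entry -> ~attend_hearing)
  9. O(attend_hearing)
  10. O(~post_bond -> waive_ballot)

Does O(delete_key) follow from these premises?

Premise 6 is O(countersign_patent -> delete_key), but O(countersign_patent) is not derivable from the premises (the permission P(countersign_patent) asserts only ~O(~countersign_patent), not O(countersign_patent)), so it does not yield O(delete_key).
No other premise forces O(delete_key). An ideal world satisfying every premise can still have delete_key false, so O(delete_key) is not derivable.

No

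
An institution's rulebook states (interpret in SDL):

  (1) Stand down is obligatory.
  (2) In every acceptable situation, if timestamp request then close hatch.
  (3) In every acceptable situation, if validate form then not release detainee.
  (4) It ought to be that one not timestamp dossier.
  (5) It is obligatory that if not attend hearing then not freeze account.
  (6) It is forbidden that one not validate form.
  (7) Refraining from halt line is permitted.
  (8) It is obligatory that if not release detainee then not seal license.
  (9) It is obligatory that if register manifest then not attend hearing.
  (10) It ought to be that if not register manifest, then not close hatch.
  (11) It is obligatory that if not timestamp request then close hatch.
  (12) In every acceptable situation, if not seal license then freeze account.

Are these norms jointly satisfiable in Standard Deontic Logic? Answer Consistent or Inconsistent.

Inconsistent

Premises 11 and 2 cover both cases: O(¬timestamp_request → close_hatch) and O(timestamp_request → close_hatch). Since ¬timestamp_request ∨ timestamp_request is a tautology, O(close_hatch) follows.
Premise 10, O(¬register_manifest → ¬close_hatch), contraposes to O(close_hatch → register_manifest); with O(close_hatch) we get O(register_manifest).
Premise 9 is O(register_manifest → ¬attend_hearing); since O(register_manifest), deontic closure gives O(¬attend_hearing).
Premise 5 is O(¬attend_hearing → ¬freeze_account); since O(¬attend_hearing), deontic closure gives O(¬freeze_account).
Premise 12, O(¬seal_license → freeze_account), contraposes to O(¬freeze_account → seal_license); with O(¬freeze_account) we get O(seal_license).
The contrapositive of premise 8 (O(¬release_detainee → ¬seal_license)) is O(seal_license → release_detainee), and O(seal_license) is already established, so O(release_detainee).
Premise 3 is O(validate_form → ¬release_detainee); contrapositively O(release_detainee → ¬validate_form). Since O(release_detainee) holds, K gives O(¬validate_form).
But premise 6, F(¬validate_form), means O(validate_form).
We now have both O(¬validate_form) and O(validate_form) — validate_form is simultaneously obligatory and forbidden, violating the D-axiom.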